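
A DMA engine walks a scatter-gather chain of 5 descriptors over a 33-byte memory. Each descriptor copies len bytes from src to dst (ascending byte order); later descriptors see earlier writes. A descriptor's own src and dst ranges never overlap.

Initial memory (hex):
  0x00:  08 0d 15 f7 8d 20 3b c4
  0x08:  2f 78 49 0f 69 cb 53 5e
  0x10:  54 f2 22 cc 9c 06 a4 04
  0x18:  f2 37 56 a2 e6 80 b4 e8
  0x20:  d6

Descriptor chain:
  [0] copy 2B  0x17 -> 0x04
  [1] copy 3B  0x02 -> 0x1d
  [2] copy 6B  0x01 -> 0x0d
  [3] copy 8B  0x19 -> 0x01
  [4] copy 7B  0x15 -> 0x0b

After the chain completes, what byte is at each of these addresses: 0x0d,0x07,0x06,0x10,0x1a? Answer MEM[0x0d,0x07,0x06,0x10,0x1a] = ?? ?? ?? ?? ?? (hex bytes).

D0: mem[0x04..0x05] <- [04 f2]
D1: mem[0x1d..0x1f] <- [15 f7 04]
D2: mem[0x0d..0x12] <- [0d 15 f7 04 f2 3b]
D3: mem[0x01..0x08] <- [37 56 a2 e6 15 f7 04 d6]
D4: mem[0x0b..0x11] <- [06 a4 04 f2 37 56 a2]
query mem[0x0d]=0x04, mem[0x07]=0x04, mem[0x06]=0xf7, mem[0x10]=0x56, mem[0x1a]=0x56

MEM[0x0d,0x07,0x06,0x10,0x1a] = 04 04 f7 56 56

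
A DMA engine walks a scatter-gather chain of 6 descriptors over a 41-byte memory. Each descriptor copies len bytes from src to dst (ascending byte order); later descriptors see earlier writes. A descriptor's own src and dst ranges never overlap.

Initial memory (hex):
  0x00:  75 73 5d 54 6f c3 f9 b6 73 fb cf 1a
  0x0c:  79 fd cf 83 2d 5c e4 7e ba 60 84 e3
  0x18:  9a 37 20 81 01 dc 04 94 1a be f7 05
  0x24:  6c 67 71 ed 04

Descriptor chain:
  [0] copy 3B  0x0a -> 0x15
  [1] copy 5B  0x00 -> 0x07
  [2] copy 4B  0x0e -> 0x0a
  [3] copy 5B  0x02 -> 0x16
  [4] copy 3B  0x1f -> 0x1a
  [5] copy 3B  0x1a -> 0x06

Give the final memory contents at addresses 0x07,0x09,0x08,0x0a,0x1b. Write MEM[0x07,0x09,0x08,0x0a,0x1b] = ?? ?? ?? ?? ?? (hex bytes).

MEM[0x07,0x09,0x08,0x0a,0x1b] = 1a 5d be cf 1a

#0 dst[0x15+3] := {0xcf,0x1a,0x79}
#1 dst[0x07+5] := {0x75,0x73,0x5d,0x54,0x6f}
#2 dst[0x0a+4] := {0xcf,0x83,0x2d,0x5c}
#3 dst[0x16+5] := {0x5d,0x54,0x6f,0xc3,0xf9}
#4 dst[0x1a+3] := {0x94,0x1a,0xbe}
#5 dst[0x06+3] := {0x94,0x1a,0xbe}
query mem[0x07]=0x1a, mem[0x09]=0x5d, mem[0x08]=0xbe, mem[0x0a]=0xcf, mem[0x1b]=0x1a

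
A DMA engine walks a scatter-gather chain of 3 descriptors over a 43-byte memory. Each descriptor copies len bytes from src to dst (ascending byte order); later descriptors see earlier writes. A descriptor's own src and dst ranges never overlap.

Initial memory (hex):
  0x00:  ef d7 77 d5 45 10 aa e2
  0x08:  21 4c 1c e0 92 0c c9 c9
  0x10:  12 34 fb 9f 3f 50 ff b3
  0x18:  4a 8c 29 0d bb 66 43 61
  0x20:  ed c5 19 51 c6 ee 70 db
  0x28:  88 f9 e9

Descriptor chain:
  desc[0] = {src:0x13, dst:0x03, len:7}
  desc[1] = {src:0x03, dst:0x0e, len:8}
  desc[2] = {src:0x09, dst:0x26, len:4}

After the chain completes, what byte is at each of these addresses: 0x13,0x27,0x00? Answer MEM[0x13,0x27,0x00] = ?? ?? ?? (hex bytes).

MEM[0x13,0x27,0x00] = 4a 1c ef

#0 dst[0x03+7] := {0x9f,0x3f,0x50,0xff,0xb3,0x4a,0x8c}
#1 dst[0x0e+8] := {0x9f,0x3f,0x50,0xff,0xb3,0x4a,0x8c,0x1c}
#2 dst[0x26+4] := {0x8c,0x1c,0xe0,0x92}
query mem[0x13]=0x4a, mem[0x27]=0x1c, mem[0x00]=0xef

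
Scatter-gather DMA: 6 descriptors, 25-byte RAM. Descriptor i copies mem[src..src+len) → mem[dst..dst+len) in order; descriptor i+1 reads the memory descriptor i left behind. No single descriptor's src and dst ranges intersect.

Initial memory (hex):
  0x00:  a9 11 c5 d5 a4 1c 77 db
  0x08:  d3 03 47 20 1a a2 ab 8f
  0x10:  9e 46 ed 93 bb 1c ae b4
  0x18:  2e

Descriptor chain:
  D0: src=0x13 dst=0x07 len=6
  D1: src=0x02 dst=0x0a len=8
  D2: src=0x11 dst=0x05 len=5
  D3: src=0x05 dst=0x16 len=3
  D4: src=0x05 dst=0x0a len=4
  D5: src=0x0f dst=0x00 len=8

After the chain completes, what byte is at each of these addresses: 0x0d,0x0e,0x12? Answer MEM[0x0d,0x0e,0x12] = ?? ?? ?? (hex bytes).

D0: mem[0x07..0x0c] <- [93 bb 1c ae b4 2e]
D1: mem[0x0a..0x11] <- [c5 d5 a4 1c 77 93 bb 1c]
D2: mem[0x05..0x09] <- [1c ed 93 bb 1c]
D3: mem[0x16..0x18] <- [1c ed 93]
D4: mem[0x0a..0x0d] <- [1c ed 93 bb]
D5: mem[0x00..0x07] <- [93 bb 1c ed 93 bb 1c 1c]
query mem[0x0d]=0xbb, mem[0x0e]=0x77, mem[0x12]=0xed

MEM[0x0d,0x0e,0x12] = bb 77 ed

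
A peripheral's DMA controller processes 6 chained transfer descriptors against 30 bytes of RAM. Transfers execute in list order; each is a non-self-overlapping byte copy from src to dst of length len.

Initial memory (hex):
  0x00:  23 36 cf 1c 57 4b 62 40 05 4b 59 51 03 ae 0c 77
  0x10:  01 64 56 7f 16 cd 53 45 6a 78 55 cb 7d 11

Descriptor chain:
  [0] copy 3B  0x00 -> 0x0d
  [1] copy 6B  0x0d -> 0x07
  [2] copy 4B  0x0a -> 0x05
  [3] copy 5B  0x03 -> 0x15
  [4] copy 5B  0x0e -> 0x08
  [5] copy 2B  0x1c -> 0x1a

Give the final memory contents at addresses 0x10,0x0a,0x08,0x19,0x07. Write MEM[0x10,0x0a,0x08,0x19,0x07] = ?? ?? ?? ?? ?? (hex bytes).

  after D0: wrote 3B at 0x0d = 2336cf
  after D1: wrote 6B at 0x07 = 2336cf016456
  after D2: wrote 4B at 0x05 = 01645623
  after D3: wrote 5B at 0x15 = 1c57016456
  after D4: wrote 5B at 0x08 = 36cf016456
  after D5: wrote 2B at 0x1a = 7d11
query mem[0x10]=0x01, mem[0x0a]=0x01, mem[0x08]=0x36, mem[0x19]=0x56, mem[0x07]=0x56

MEM[0x10,0x0a,0x08,0x19,0x07] = 01 01 36 56 56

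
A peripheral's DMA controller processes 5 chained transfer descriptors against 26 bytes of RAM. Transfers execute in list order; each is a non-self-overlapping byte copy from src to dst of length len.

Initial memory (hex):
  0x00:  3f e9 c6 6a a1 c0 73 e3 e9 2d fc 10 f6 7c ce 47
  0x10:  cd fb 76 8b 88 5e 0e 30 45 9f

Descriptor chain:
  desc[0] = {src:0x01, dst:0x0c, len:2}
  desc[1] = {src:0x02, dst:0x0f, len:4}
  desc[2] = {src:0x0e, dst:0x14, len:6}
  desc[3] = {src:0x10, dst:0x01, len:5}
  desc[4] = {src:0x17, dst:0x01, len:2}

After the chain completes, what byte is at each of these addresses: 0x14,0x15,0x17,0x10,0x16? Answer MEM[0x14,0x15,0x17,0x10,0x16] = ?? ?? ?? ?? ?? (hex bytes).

[0] 0x01->0x0c len=2 : e9 c6
[1] 0x02->0x0f len=4 : c6 6a a1 c0
[2] 0x0e->0x14 len=6 : ce c6 6a a1 c0 8b
[3] 0x10->0x01 len=5 : 6a a1 c0 8b ce
[4] 0x17->0x01 len=2 : a1 c0
query mem[0x14]=0xce, mem[0x15]=0xc6, mem[0x17]=0xa1, mem[0x10]=0x6a, mem[0x16]=0x6a

MEM[0x14,0x15,0x17,0x10,0x16] = ce c6 a1 6a 6a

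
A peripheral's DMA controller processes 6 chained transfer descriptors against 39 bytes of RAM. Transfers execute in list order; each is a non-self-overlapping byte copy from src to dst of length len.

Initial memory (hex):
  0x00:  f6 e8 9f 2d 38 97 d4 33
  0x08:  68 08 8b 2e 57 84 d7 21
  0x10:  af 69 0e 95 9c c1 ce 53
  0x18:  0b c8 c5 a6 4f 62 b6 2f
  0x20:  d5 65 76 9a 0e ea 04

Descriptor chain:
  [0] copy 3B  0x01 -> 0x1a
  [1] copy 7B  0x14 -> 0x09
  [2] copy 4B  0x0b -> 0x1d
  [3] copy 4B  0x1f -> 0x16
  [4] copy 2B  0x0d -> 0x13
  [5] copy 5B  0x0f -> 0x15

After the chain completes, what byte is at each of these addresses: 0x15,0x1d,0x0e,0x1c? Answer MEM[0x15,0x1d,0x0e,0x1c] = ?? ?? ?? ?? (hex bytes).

MEM[0x15,0x1d,0x0e,0x1c] = e8 ce c8 2d

[0] 0x01->0x1a len=3 : e8 9f 2d
[1] 0x14->0x09 len=7 : 9c c1 ce 53 0b c8 e8
[2] 0x0b->0x1d len=4 : ce 53 0b c8
[3] 0x1f->0x16 len=4 : 0b c8 65 76
[4] 0x0d->0x13 len=2 : 0b c8
[5] 0x0f->0x15 len=5 : e8 af 69 0e 0b
query mem[0x15]=0xe8, mem[0x1d]=0xce, mem[0x0e]=0xc8, mem[0x1c]=0x2d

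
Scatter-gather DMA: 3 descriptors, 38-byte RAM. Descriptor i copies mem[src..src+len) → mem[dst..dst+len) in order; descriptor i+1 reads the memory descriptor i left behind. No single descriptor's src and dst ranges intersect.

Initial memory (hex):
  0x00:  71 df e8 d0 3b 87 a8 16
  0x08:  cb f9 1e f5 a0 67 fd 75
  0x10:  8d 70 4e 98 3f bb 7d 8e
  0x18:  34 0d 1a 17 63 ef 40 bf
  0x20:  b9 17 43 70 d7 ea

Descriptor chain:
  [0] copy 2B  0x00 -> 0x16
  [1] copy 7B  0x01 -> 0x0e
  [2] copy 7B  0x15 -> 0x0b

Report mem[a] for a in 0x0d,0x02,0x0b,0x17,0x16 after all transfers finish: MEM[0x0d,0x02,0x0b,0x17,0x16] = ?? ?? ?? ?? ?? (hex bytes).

[0] 0x00->0x16 len=2 : 71 df
[1] 0x01->0x0e len=7 : df e8 d0 3b 87 a8 16
[2] 0x15->0x0b len=7 : bb 71 df 34 0d 1a 17
query mem[0x0d]=0xdf, mem[0x02]=0xe8, mem[0x0b]=0xbb, mem[0x17]=0xdf, mem[0x16]=0x71

MEM[0x0d,0x02,0x0b,0x17,0x16] = df e8 bb df 71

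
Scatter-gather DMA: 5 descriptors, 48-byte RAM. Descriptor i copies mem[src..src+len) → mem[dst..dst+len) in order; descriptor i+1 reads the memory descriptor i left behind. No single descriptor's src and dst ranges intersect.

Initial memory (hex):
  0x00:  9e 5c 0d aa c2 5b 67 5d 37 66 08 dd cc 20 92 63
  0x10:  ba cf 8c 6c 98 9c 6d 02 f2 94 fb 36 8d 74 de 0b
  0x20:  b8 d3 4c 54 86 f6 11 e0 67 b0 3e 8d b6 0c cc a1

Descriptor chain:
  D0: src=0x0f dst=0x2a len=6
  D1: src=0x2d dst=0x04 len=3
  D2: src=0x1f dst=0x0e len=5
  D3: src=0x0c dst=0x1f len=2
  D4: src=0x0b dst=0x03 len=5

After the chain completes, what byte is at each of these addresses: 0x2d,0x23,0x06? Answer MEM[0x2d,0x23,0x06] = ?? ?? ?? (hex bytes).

  after D0: wrote 6B at 0x2a = 63bacf8c6c98
  after D1: wrote 3B at 0x04 = 8c6c98
  after D2: wrote 5B at 0x0e = 0bb8d34c54
  after D3: wrote 2B at 0x1f = cc20
  after D4: wrote 5B at 0x03 = ddcc200bb8
query mem[0x2d]=0x8c, mem[0x23]=0x54, mem[0x06]=0x0b

MEM[0x2d,0x23,0x06] = 8c 54 0b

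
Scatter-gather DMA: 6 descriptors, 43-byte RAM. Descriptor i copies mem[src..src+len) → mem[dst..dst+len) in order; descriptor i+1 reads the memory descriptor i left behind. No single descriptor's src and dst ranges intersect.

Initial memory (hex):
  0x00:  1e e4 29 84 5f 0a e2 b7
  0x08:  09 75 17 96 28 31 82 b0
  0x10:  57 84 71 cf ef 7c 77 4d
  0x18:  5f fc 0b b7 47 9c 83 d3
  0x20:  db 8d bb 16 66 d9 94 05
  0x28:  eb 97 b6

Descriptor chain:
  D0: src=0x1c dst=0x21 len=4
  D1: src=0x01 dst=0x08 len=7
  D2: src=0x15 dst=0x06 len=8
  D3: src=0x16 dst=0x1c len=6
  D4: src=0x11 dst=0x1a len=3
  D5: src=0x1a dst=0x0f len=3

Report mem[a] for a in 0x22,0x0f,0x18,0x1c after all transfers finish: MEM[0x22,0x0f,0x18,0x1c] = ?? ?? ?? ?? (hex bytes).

  after D0: wrote 4B at 0x21 = 479c83d3
  after D1: wrote 7B at 0x08 = e429845f0ae2b7
  after D2: wrote 8B at 0x06 = 7c774d5ffc0bb747
  after D3: wrote 6B at 0x1c = 774d5ffc0bb7
  after D4: wrote 3B at 0x1a = 8471cf
  after D5: wrote 3B at 0x0f = 8471cf
query mem[0x22]=0x9c, mem[0x0f]=0x84, mem[0x18]=0x5f, mem[0x1c]=0xcf

MEM[0x22,0x0f,0x18,0x1c] = 9c 84 5f cf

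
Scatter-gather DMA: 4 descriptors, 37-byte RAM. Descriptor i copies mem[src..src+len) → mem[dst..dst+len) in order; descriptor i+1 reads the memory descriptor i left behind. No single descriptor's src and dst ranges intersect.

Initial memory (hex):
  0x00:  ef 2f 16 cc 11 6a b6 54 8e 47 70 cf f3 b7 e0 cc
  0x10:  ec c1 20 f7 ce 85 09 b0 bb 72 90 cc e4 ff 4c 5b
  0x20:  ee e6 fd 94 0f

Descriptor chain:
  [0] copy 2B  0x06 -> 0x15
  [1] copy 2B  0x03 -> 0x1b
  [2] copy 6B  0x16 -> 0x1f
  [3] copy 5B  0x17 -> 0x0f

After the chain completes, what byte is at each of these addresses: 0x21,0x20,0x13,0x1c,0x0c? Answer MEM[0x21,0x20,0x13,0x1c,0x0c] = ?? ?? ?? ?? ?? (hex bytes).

MEM[0x21,0x20,0x13,0x1c,0x0c] = bb b0 cc 11 f3

[0] 0x06->0x15 len=2 : b6 54
[1] 0x03->0x1b len=2 : cc 11
[2] 0x16->0x1f len=6 : 54 b0 bb 72 90 cc
[3] 0x17->0x0f len=5 : b0 bb 72 90 cc
query mem[0x21]=0xbb, mem[0x20]=0xb0, mem[0x13]=0xcc, mem[0x1c]=0x11, mem[0x0c]=0xf3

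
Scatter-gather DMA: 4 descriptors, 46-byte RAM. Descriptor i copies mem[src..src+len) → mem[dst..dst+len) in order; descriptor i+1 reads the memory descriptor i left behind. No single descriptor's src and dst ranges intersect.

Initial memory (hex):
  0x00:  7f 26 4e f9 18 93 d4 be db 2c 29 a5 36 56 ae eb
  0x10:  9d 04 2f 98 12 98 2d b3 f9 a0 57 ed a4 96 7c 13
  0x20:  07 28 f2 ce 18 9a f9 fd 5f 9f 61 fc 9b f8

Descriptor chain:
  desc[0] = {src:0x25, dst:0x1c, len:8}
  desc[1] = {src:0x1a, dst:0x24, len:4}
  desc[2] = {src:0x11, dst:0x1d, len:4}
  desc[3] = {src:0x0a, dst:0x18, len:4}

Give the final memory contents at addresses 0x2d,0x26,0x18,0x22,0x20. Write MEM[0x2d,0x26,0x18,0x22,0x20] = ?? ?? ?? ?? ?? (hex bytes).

MEM[0x2d,0x26,0x18,0x22,0x20] = f8 9a 29 fc 12

[0] 0x25->0x1c len=8 : 9a f9 fd 5f 9f 61 fc 9b
[1] 0x1a->0x24 len=4 : 57 ed 9a f9
[2] 0x11->0x1d len=4 : 04 2f 98 12
[3] 0x0a->0x18 len=4 : 29 a5 36 56
query mem[0x2d]=0xf8, mem[0x26]=0x9a, mem[0x18]=0x29, mem[0x22]=0xfc, mem[0x20]=0x12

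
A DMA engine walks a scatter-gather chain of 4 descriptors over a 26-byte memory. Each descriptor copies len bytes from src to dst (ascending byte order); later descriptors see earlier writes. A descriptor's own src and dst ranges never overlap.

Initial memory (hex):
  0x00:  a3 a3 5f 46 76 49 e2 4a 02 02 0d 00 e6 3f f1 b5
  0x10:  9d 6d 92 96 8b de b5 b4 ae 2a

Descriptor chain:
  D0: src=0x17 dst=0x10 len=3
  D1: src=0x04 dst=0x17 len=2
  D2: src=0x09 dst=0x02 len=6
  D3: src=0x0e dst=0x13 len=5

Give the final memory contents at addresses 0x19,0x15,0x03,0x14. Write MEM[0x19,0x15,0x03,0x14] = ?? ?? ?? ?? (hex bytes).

#0 dst[0x10+3] := {0xb4,0xae,0x2a}
#1 dst[0x17+2] := {0x76,0x49}
#2 dst[0x02+6] := {0x02,0x0d,0x00,0xe6,0x3f,0xf1}
#3 dst[0x13+5] := {0xf1,0xb5,0xb4,0xae,0x2a}
query mem[0x19]=0x2a, mem[0x15]=0xb4, mem[0x03]=0x0d, mem[0x14]=0xb5

MEM[0x19,0x15,0x03,0x14] = 2a b4 0d b5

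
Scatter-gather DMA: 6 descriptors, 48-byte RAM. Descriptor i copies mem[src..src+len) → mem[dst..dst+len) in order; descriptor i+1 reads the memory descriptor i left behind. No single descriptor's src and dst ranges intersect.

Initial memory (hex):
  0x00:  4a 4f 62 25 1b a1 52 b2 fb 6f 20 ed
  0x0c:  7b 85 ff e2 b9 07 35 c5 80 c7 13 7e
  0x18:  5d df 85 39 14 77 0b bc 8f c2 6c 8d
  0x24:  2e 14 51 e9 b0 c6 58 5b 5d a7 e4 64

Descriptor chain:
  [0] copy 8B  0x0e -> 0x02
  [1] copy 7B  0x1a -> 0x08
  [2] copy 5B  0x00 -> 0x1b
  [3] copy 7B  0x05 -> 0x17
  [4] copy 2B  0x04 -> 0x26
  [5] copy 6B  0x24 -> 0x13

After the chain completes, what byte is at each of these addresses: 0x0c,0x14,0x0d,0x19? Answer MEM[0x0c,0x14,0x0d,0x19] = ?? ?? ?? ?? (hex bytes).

MEM[0x0c,0x14,0x0d,0x19] = 0b 14 bc c5

  after D0: wrote 8B at 0x02 = ffe2b90735c580c7
  after D1: wrote 7B at 0x08 = 853914770bbc8f
  after D2: wrote 5B at 0x1b = 4a4fffe2b9
  after D3: wrote 7B at 0x17 = 0735c585391477
  after D4: wrote 2B at 0x26 = b907
  after D5: wrote 6B at 0x13 = 2e14b907b0c6
query mem[0x0c]=0x0b, mem[0x14]=0x14, mem[0x0d]=0xbc, mem[0x19]=0xc5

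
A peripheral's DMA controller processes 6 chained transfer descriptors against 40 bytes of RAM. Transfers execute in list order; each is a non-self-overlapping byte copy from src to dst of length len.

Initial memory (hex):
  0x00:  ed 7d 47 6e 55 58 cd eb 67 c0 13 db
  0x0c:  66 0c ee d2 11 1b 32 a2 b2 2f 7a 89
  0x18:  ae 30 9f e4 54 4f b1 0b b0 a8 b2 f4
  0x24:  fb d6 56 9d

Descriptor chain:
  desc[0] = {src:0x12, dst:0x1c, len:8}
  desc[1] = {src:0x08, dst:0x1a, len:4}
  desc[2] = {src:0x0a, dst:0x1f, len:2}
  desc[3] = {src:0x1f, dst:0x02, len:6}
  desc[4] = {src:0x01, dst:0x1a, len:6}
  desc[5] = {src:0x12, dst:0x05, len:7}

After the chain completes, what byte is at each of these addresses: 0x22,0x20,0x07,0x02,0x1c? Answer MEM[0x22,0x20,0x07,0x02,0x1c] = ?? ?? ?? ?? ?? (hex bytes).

MEM[0x22,0x20,0x07,0x02,0x1c] = ae db b2 13 db

#0 dst[0x1c+8] := {0x32,0xa2,0xb2,0x2f,0x7a,0x89,0xae,0x30}
#1 dst[0x1a+4] := {0x67,0xc0,0x13,0xdb}
#2 dst[0x1f+2] := {0x13,0xdb}
#3 dst[0x02+6] := {0x13,0xdb,0x89,0xae,0x30,0xfb}
#4 dst[0x1a+6] := {0x7d,0x13,0xdb,0x89,0xae,0x30}
#5 dst[0x05+7] := {0x32,0xa2,0xb2,0x2f,0x7a,0x89,0xae}
query mem[0x22]=0xae, mem[0x20]=0xdb, mem[0x07]=0xb2, mem[0x02]=0x13, mem[0x1c]=0xdb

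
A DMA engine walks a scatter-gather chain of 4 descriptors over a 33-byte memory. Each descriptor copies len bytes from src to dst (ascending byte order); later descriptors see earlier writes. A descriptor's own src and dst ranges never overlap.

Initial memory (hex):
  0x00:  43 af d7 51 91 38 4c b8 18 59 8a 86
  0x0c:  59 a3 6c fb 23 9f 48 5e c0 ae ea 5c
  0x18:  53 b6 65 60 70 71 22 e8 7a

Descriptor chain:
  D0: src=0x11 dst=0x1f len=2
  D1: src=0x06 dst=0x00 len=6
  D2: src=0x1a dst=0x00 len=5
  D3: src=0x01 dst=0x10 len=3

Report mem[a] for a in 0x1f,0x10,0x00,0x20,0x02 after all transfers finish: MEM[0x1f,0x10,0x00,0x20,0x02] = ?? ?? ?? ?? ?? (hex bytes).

MEM[0x1f,0x10,0x00,0x20,0x02] = 9f 60 65 48 70

[0] 0x11->0x1f len=2 : 9f 48
[1] 0x06->0x00 len=6 : 4c b8 18 59 8a 86
[2] 0x1a->0x00 len=5 : 65 60 70 71 22
[3] 0x01->0x10 len=3 : 60 70 71
query mem[0x1f]=0x9f, mem[0x10]=0x60, mem[0x00]=0x65, mem[0x20]=0x48, mem[0x02]=0x70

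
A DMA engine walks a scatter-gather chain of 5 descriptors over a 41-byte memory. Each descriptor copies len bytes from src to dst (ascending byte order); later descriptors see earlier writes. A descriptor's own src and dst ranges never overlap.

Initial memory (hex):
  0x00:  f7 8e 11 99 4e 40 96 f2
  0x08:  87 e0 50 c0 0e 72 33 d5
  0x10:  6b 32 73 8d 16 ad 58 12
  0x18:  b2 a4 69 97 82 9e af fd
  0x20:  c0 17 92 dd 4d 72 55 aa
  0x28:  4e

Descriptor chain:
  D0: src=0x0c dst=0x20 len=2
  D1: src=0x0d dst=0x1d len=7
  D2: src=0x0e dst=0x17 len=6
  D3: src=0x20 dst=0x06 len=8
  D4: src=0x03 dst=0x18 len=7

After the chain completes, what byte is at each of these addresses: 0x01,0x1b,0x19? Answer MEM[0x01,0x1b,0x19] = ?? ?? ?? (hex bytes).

D0: mem[0x20..0x21] <- [0e 72]
D1: mem[0x1d..0x23] <- [72 33 d5 6b 32 73 8d]
D2: mem[0x17..0x1c] <- [33 d5 6b 32 73 8d]
D3: mem[0x06..0x0d] <- [6b 32 73 8d 4d 72 55 aa]
D4: mem[0x18..0x1e] <- [99 4e 40 6b 32 73 8d]
query mem[0x01]=0x8e, mem[0x1b]=0x6b, mem[0x19]=0x4e

MEM[0x01,0x1b,0x19] = 8e 6b 4e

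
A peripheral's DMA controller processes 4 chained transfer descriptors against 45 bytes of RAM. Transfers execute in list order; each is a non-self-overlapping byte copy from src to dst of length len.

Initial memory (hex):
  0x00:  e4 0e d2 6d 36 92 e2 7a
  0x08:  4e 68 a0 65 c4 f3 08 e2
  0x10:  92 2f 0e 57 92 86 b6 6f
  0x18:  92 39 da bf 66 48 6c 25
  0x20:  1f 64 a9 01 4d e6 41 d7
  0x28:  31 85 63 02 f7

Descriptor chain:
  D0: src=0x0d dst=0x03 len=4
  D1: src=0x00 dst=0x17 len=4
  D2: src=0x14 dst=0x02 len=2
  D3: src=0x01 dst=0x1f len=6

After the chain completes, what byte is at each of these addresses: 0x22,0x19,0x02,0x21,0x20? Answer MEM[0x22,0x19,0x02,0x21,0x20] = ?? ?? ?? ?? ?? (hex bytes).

MEM[0x22,0x19,0x02,0x21,0x20] = 08 d2 92 86 92

#0 dst[0x03+4] := {0xf3,0x08,0xe2,0x92}
#1 dst[0x17+4] := {0xe4,0x0e,0xd2,0xf3}
#2 dst[0x02+2] := {0x92,0x86}
#3 dst[0x1f+6] := {0x0e,0x92,0x86,0x08,0xe2,0x92}
query mem[0x22]=0x08, mem[0x19]=0xd2, mem[0x02]=0x92, mem[0x21]=0x86, mem[0x20]=0x92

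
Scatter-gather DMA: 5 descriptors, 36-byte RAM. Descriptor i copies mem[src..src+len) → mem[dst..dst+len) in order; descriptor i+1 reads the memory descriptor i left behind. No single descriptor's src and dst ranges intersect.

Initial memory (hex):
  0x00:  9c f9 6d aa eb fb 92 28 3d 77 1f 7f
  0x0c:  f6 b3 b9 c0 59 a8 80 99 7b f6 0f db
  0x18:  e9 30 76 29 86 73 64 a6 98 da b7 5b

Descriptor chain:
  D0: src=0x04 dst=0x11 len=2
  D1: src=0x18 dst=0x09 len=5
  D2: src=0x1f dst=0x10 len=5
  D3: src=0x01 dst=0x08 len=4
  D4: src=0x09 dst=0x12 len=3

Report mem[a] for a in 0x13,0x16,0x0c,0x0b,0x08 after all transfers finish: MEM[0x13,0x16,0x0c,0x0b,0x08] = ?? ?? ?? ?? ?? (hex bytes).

[0] 0x04->0x11 len=2 : eb fb
[1] 0x18->0x09 len=5 : e9 30 76 29 86
[2] 0x1f->0x10 len=5 : a6 98 da b7 5b
[3] 0x01->0x08 len=4 : f9 6d aa eb
[4] 0x09->0x12 len=3 : 6d aa eb
query mem[0x13]=0xaa, mem[0x16]=0x0f, mem[0x0c]=0x29, mem[0x0b]=0xeb, mem[0x08]=0xf9

MEM[0x13,0x16,0x0c,0x0b,0x08] = aa 0f 29 eb f9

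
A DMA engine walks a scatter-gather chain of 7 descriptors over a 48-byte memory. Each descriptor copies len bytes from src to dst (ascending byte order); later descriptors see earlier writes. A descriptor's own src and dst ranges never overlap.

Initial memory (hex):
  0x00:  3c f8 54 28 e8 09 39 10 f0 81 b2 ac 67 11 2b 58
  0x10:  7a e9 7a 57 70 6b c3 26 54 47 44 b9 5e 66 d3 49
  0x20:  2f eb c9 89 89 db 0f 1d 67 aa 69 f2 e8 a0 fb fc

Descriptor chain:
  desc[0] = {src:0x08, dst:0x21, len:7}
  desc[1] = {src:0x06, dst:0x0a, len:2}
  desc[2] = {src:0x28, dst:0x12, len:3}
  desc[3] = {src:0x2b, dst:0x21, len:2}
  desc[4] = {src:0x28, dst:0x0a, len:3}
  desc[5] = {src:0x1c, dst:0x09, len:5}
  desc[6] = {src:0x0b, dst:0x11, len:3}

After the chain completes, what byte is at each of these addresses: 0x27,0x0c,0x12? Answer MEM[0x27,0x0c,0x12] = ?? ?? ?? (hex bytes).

[0] 0x08->0x21 len=7 : f0 81 b2 ac 67 11 2b
[1] 0x06->0x0a len=2 : 39 10
[2] 0x28->0x12 len=3 : 67 aa 69
[3] 0x2b->0x21 len=2 : f2 e8
[4] 0x28->0x0a len=3 : 67 aa 69
[5] 0x1c->0x09 len=5 : 5e 66 d3 49 2f
[6] 0x0b->0x11 len=3 : d3 49 2f
query mem[0x27]=0x2b, mem[0x0c]=0x49, mem[0x12]=0x49

MEM[0x27,0x0c,0x12] = 2b 49 49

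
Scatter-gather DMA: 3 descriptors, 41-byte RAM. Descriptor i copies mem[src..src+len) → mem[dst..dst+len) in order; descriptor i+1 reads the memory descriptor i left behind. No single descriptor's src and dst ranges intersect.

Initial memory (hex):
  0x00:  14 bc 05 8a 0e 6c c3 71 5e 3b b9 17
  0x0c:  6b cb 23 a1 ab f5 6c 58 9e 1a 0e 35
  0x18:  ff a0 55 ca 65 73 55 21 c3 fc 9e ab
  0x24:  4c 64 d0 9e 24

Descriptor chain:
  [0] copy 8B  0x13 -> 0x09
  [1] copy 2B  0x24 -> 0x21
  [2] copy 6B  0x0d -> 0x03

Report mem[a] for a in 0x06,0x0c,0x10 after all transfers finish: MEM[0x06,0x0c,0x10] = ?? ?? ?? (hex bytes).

#0 dst[0x09+8] := {0x58,0x9e,0x1a,0x0e,0x35,0xff,0xa0,0x55}
#1 dst[0x21+2] := {0x4c,0x64}
#2 dst[0x03+6] := {0x35,0xff,0xa0,0x55,0xf5,0x6c}
query mem[0x06]=0x55, mem[0x0c]=0x0e, mem[0x10]=0x55

MEM[0x06,0x0c,0x10] = 55 0e 55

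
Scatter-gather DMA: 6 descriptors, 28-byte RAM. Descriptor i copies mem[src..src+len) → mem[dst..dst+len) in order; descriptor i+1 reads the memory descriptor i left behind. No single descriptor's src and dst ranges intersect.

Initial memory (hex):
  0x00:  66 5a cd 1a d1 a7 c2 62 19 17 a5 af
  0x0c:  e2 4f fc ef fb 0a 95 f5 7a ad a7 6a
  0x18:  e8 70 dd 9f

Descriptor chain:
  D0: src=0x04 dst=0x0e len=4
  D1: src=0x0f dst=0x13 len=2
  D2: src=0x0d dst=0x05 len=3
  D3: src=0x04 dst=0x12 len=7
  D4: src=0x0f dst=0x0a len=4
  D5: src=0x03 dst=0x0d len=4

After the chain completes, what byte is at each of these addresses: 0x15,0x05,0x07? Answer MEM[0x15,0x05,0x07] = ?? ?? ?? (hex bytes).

MEM[0x15,0x05,0x07] = a7 4f a7

D0: mem[0x0e..0x11] <- [d1 a7 c2 62]
D1: mem[0x13..0x14] <- [a7 c2]
D2: mem[0x05..0x07] <- [4f d1 a7]
D3: mem[0x12..0x18] <- [d1 4f d1 a7 19 17 a5]
D4: mem[0x0a..0x0d] <- [a7 c2 62 d1]
D5: mem[0x0d..0x10] <- [1a d1 4f d1]
query mem[0x15]=0xa7, mem[0x05]=0x4f, mem[0x07]=0xa7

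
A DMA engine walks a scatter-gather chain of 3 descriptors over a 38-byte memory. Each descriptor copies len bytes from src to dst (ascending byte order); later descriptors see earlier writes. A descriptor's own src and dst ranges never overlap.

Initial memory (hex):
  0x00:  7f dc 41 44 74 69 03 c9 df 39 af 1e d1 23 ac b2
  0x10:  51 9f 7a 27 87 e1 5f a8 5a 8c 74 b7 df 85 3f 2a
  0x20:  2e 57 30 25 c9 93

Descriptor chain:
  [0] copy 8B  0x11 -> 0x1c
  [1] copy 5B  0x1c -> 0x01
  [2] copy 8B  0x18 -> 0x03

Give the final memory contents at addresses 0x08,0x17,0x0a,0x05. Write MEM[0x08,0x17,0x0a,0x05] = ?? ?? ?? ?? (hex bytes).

  after D0: wrote 8B at 0x1c = 9f7a2787e15fa85a
  after D1: wrote 5B at 0x01 = 9f7a2787e1
  after D2: wrote 8B at 0x03 = 5a8c74b79f7a2787
query mem[0x08]=0x7a, mem[0x17]=0xa8, mem[0x0a]=0x87, mem[0x05]=0x74

MEM[0x08,0x17,0x0a,0x05] = 7a a8 87 74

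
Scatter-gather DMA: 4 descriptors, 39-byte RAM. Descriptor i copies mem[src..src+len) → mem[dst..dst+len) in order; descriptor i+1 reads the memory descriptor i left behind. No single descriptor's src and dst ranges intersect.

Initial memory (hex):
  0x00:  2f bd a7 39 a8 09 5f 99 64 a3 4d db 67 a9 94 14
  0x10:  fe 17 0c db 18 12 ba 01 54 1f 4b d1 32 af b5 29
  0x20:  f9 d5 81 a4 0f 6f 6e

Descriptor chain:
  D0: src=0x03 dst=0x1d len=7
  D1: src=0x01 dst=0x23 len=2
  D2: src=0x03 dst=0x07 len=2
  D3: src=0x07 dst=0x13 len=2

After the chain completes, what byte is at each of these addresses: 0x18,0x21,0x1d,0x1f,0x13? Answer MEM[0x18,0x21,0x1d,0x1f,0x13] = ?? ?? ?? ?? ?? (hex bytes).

MEM[0x18,0x21,0x1d,0x1f,0x13] = 54 99 39 09 39

[0] 0x03->0x1d len=7 : 39 a8 09 5f 99 64 a3
[1] 0x01->0x23 len=2 : bd a7
[2] 0x03->0x07 len=2 : 39 a8
[3] 0x07->0x13 len=2 : 39 a8
query mem[0x18]=0x54, mem[0x21]=0x99, mem[0x1d]=0x39, mem[0x1f]=0x09, mem[0x13]=0x39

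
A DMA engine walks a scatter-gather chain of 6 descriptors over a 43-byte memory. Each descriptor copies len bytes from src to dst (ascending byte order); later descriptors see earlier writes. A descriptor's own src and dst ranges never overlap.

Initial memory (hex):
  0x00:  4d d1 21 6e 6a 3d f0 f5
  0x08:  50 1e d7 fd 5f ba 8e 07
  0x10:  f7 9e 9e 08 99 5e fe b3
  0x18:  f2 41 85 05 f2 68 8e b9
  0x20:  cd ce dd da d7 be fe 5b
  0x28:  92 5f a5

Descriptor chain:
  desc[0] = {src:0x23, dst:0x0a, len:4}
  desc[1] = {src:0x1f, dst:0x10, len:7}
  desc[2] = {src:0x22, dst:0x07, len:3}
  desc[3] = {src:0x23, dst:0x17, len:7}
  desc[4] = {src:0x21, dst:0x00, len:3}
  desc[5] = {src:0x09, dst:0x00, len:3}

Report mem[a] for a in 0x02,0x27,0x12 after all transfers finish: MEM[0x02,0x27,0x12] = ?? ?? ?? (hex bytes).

MEM[0x02,0x27,0x12] = d7 5b ce

[0] 0x23->0x0a len=4 : da d7 be fe
[1] 0x1f->0x10 len=7 : b9 cd ce dd da d7 be
[2] 0x22->0x07 len=3 : dd da d7
[3] 0x23->0x17 len=7 : da d7 be fe 5b 92 5f
[4] 0x21->0x00 len=3 : ce dd da
[5] 0x09->0x00 len=3 : d7 da d7
query mem[0x02]=0xd7, mem[0x27]=0x5b, mem[0x12]=0xce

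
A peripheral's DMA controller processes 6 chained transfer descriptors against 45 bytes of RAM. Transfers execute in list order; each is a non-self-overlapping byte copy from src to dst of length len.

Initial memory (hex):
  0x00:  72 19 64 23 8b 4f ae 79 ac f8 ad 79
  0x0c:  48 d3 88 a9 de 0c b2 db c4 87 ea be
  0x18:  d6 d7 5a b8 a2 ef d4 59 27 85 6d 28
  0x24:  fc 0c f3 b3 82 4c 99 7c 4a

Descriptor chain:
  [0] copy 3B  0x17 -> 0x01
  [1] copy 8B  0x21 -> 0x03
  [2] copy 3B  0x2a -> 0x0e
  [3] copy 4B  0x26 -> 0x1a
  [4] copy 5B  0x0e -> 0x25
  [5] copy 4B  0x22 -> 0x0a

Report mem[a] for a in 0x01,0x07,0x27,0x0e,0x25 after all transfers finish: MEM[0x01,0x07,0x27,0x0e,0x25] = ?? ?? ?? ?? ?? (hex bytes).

  after D0: wrote 3B at 0x01 = bed6d7
  after D1: wrote 8B at 0x03 = 856d28fc0cf3b382
  after D2: wrote 3B at 0x0e = 997c4a
  after D3: wrote 4B at 0x1a = f3b3824c
  after D4: wrote 5B at 0x25 = 997c4a0cb2
  after D5: wrote 4B at 0x0a = 6d28fc99
query mem[0x01]=0xbe, mem[0x07]=0x0c, mem[0x27]=0x4a, mem[0x0e]=0x99, mem[0x25]=0x99

MEM[0x01,0x07,0x27,0x0e,0x25] = be 0c 4a 99 99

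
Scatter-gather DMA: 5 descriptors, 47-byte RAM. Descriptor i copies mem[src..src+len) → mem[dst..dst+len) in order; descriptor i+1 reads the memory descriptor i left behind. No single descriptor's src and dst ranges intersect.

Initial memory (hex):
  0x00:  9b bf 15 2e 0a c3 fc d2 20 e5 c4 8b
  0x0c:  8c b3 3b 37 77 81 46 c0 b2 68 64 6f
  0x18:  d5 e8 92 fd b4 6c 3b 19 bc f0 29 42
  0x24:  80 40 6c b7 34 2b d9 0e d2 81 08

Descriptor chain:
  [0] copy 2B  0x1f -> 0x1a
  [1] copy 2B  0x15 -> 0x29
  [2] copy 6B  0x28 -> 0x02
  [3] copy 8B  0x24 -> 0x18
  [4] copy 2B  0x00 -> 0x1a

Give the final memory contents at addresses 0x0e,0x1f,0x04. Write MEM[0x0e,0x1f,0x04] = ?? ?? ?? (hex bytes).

#0 dst[0x1a+2] := {0x19,0xbc}
#1 dst[0x29+2] := {0x68,0x64}
#2 dst[0x02+6] := {0x34,0x68,0x64,0x0e,0xd2,0x81}
#3 dst[0x18+8] := {0x80,0x40,0x6c,0xb7,0x34,0x68,0x64,0x0e}
#4 dst[0x1a+2] := {0x9b,0xbf}
query mem[0x0e]=0x3b, mem[0x1f]=0x0e, mem[0x04]=0x64

MEM[0x0e,0x1f,0x04] = 3b 0e 64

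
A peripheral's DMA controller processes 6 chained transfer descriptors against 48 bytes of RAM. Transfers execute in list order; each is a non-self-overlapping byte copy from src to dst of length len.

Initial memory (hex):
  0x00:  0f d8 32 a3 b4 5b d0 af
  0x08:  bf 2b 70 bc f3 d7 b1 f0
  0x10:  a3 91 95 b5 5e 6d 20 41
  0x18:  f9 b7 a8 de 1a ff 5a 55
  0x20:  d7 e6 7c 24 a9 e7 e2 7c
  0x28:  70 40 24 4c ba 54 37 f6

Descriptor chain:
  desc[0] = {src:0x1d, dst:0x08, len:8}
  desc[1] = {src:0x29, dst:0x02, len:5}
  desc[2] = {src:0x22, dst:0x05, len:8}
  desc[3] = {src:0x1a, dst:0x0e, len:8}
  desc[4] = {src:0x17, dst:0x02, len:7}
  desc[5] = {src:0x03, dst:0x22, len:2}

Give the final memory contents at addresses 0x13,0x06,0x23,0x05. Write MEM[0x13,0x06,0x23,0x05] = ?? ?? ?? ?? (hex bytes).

  after D0: wrote 8B at 0x08 = ff5a55d7e67c24a9
  after D1: wrote 5B at 0x02 = 40244cba54
  after D2: wrote 8B at 0x05 = 7c24a9e7e27c7040
  after D3: wrote 8B at 0x0e = a8de1aff5a55d7e6
  after D4: wrote 7B at 0x02 = 41f9b7a8de1aff
  after D5: wrote 2B at 0x22 = f9b7
query mem[0x13]=0x55, mem[0x06]=0xde, mem[0x23]=0xb7, mem[0x05]=0xa8

MEM[0x13,0x06,0x23,0x05] = 55 de b7 a8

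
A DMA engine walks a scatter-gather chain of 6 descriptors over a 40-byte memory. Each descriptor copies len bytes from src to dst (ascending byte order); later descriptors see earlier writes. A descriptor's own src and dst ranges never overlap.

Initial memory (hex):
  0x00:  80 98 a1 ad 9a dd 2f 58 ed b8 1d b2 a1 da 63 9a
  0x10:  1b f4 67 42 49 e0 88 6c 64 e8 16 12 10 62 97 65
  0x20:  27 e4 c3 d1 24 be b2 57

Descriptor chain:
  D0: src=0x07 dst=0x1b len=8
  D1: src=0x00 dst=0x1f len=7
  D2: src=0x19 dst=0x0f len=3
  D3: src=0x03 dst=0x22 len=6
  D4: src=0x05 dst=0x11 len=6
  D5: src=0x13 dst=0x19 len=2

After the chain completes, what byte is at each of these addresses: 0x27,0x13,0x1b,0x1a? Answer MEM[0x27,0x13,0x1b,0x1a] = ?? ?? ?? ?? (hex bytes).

MEM[0x27,0x13,0x1b,0x1a] = ed 58 58 ed

#0 dst[0x1b+8] := {0x58,0xed,0xb8,0x1d,0xb2,0xa1,0xda,0x63}
#1 dst[0x1f+7] := {0x80,0x98,0xa1,0xad,0x9a,0xdd,0x2f}
#2 dst[0x0f+3] := {0xe8,0x16,0x58}
#3 dst[0x22+6] := {0xad,0x9a,0xdd,0x2f,0x58,0xed}
#4 dst[0x11+6] := {0xdd,0x2f,0x58,0xed,0xb8,0x1d}
#5 dst[0x19+2] := {0x58,0xed}
query mem[0x27]=0xed, mem[0x13]=0x58, mem[0x1b]=0x58, mem[0x1a]=0xed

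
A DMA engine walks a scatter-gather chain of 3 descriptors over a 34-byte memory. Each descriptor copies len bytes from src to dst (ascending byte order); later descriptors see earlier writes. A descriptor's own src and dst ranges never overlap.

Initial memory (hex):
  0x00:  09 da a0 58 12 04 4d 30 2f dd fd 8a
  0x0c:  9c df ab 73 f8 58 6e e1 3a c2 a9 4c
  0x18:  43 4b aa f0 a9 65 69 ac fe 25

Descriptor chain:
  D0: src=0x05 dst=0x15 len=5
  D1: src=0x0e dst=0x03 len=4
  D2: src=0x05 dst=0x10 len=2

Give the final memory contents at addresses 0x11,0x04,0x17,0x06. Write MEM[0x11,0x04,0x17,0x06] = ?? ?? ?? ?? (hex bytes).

MEM[0x11,0x04,0x17,0x06] = 58 73 30 58

  after D0: wrote 5B at 0x15 = 044d302fdd
  after D1: wrote 4B at 0x03 = ab73f858
  after D2: wrote 2B at 0x10 = f858
query mem[0x11]=0x58, mem[0x04]=0x73, mem[0x17]=0x30, mem[0x06]=0x58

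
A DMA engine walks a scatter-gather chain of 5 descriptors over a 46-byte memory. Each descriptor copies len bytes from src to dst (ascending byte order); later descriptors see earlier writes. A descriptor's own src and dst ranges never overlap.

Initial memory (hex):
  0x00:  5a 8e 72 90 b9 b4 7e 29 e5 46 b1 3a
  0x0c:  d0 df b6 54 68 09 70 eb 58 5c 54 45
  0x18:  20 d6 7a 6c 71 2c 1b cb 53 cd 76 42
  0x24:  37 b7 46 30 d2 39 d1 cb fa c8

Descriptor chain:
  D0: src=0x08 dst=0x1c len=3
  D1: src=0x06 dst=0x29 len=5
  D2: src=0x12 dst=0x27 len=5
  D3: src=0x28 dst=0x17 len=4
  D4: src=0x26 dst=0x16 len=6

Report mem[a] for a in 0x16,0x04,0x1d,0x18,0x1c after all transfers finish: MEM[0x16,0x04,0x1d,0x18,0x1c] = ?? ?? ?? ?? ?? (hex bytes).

[0] 0x08->0x1c len=3 : e5 46 b1
[1] 0x06->0x29 len=5 : 7e 29 e5 46 b1
[2] 0x12->0x27 len=5 : 70 eb 58 5c 54
[3] 0x28->0x17 len=4 : eb 58 5c 54
[4] 0x26->0x16 len=6 : 46 70 eb 58 5c 54
query mem[0x16]=0x46, mem[0x04]=0xb9, mem[0x1d]=0x46, mem[0x18]=0xeb, mem[0x1c]=0xe5

MEM[0x16,0x04,0x1d,0x18,0x1c] = 46 b9 46 eb e5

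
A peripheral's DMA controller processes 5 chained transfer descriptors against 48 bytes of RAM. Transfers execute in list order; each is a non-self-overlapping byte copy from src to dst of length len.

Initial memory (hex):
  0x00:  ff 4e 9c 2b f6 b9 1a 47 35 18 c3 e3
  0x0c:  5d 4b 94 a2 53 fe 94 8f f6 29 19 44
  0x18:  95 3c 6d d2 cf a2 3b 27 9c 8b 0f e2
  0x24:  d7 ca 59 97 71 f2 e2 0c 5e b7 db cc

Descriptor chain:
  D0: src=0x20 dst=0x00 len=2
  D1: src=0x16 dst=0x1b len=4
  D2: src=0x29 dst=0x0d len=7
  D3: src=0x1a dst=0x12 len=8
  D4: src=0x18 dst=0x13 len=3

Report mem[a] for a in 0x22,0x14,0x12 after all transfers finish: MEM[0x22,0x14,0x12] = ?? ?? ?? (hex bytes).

MEM[0x22,0x14,0x12] = 0f 8b 6d

D0: mem[0x00..0x01] <- [9c 8b]
D1: mem[0x1b..0x1e] <- [19 44 95 3c]
D2: mem[0x0d..0x13] <- [f2 e2 0c 5e b7 db cc]
D3: mem[0x12..0x19] <- [6d 19 44 95 3c 27 9c 8b]
D4: mem[0x13..0x15] <- [9c 8b 6d]
query mem[0x22]=0x0f, mem[0x14]=0x8b, mem[0x12]=0x6d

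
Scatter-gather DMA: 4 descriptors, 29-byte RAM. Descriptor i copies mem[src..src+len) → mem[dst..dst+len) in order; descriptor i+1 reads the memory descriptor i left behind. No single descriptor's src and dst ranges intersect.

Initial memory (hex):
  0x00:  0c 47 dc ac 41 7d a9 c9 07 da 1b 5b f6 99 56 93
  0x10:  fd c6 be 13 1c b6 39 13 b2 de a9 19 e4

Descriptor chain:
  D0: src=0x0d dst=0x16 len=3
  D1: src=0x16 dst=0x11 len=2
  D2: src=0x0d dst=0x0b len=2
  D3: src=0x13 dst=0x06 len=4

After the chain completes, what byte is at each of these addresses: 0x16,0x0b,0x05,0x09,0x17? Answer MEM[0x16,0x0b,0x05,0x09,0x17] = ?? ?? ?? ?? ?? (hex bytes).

[0] 0x0d->0x16 len=3 : 99 56 93
[1] 0x16->0x11 len=2 : 99 56
[2] 0x0d->0x0b len=2 : 99 56
[3] 0x13->0x06 len=4 : 13 1c b6 99
query mem[0x16]=0x99, mem[0x0b]=0x99, mem[0x05]=0x7d, mem[0x09]=0x99, mem[0x17]=0x56

MEM[0x16,0x0b,0x05,0x09,0x17] = 99 99 7d 99 56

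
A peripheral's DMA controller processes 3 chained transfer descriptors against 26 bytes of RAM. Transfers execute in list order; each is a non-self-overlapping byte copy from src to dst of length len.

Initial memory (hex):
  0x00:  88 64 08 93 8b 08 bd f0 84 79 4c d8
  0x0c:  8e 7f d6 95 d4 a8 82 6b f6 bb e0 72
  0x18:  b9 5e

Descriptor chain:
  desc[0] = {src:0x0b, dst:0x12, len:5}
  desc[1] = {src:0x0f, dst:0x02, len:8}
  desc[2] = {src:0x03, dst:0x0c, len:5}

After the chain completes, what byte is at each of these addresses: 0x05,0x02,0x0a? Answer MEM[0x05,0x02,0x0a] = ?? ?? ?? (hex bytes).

MEM[0x05,0x02,0x0a] = d8 95 4c

  after D0: wrote 5B at 0x12 = d88e7fd695
  after D1: wrote 8B at 0x02 = 95d4a8d88e7fd695
  after D2: wrote 5B at 0x0c = d4a8d88e7f
query mem[0x05]=0xd8, mem[0x02]=0x95, mem[0x0a]=0x4c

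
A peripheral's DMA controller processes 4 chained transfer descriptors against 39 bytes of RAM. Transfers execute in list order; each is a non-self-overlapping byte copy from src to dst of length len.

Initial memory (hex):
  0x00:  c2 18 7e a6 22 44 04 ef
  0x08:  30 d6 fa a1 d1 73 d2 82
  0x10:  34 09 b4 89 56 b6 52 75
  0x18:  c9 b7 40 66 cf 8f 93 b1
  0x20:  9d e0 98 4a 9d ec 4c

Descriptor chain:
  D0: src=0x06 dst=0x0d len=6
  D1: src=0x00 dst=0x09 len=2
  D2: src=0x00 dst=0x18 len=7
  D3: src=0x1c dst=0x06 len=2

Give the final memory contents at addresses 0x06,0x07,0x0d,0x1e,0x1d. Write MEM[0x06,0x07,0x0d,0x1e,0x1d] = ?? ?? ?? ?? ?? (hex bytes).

D0: mem[0x0d..0x12] <- [04 ef 30 d6 fa a1]
D1: mem[0x09..0x0a] <- [c2 18]
D2: mem[0x18..0x1e] <- [c2 18 7e a6 22 44 04]
D3: mem[0x06..0x07] <- [22 44]
query mem[0x06]=0x22, mem[0x07]=0x44, mem[0x0d]=0x04, mem[0x1e]=0x04, mem[0x1d]=0x44

MEM[0x06,0x07,0x0d,0x1e,0x1d] = 22 44 04 04 44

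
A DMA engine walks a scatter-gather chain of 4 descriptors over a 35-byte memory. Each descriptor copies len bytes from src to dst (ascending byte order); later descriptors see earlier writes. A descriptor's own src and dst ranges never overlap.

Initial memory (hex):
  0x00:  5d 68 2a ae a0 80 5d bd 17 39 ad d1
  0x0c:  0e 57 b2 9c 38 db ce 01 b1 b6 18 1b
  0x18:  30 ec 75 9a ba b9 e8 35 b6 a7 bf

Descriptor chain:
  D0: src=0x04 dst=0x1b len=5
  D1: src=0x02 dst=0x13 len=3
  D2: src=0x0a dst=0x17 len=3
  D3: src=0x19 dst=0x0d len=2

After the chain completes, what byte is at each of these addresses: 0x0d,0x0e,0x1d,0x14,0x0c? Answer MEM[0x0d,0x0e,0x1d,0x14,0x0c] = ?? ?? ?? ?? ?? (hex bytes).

[0] 0x04->0x1b len=5 : a0 80 5d bd 17
[1] 0x02->0x13 len=3 : 2a ae a0
[2] 0x0a->0x17 len=3 : ad d1 0e
[3] 0x19->0x0d len=2 : 0e 75
query mem[0x0d]=0x0e, mem[0x0e]=0x75, mem[0x1d]=0x5d, mem[0x14]=0xae, mem[0x0c]=0x0e

MEM[0x0d,0x0e,0x1d,0x14,0x0c] = 0e 75 5d ae 0e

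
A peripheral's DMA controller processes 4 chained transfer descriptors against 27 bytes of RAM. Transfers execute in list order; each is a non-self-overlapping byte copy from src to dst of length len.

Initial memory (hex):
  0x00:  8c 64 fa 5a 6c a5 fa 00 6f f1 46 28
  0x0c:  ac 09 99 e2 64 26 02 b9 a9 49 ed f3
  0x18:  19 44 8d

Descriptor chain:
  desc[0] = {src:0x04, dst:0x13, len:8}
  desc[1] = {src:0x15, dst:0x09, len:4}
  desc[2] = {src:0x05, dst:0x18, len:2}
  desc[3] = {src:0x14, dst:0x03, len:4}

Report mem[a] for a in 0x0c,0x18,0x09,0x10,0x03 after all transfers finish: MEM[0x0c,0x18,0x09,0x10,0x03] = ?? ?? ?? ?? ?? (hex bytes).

MEM[0x0c,0x18,0x09,0x10,0x03] = f1 a5 fa 64 a5

[0] 0x04->0x13 len=8 : 6c a5 fa 00 6f f1 46 28
[1] 0x15->0x09 len=4 : fa 00 6f f1
[2] 0x05->0x18 len=2 : a5 fa
[3] 0x14->0x03 len=4 : a5 fa 00 6f
query mem[0x0c]=0xf1, mem[0x18]=0xa5, mem[0x09]=0xfa, mem[0x10]=0x64, mem[0x03]=0xa5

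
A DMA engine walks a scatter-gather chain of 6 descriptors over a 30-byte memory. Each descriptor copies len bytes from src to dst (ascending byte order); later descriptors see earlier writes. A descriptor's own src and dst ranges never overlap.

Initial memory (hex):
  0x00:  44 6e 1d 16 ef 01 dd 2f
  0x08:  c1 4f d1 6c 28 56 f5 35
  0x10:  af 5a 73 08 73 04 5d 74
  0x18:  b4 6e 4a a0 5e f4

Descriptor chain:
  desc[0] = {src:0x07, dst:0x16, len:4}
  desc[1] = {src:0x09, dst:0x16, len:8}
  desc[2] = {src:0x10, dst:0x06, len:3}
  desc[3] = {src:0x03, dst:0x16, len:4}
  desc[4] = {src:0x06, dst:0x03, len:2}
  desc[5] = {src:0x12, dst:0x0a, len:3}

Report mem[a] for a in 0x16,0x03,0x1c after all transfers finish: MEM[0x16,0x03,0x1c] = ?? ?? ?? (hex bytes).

[0] 0x07->0x16 len=4 : 2f c1 4f d1
[1] 0x09->0x16 len=8 : 4f d1 6c 28 56 f5 35 af
[2] 0x10->0x06 len=3 : af 5a 73
[3] 0x03->0x16 len=4 : 16 ef 01 af
[4] 0x06->0x03 len=2 : af 5a
[5] 0x12->0x0a len=3 : 73 08 73
query mem[0x16]=0x16, mem[0x03]=0xaf, mem[0x1c]=0x35

MEM[0x16,0x03,0x1c] = 16 af 35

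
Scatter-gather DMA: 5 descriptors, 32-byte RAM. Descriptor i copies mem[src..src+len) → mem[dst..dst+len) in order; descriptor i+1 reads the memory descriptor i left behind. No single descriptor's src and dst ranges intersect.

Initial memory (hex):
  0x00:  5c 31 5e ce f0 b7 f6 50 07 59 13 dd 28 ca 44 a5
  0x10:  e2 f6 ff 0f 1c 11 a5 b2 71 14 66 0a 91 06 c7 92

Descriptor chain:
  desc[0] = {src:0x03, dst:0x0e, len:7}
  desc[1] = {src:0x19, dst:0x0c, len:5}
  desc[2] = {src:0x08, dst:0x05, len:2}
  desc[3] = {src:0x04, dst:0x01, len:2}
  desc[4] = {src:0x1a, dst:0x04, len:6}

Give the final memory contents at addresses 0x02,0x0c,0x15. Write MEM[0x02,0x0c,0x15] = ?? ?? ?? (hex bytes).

  after D0: wrote 7B at 0x0e = cef0b7f6500759
  after D1: wrote 5B at 0x0c = 14660a9106
  after D2: wrote 2B at 0x05 = 0759
  after D3: wrote 2B at 0x01 = f007
  after D4: wrote 6B at 0x04 = 660a9106c792
query mem[0x02]=0x07, mem[0x0c]=0x14, mem[0x15]=0x11

MEM[0x02,0x0c,0x15] = 07 14 11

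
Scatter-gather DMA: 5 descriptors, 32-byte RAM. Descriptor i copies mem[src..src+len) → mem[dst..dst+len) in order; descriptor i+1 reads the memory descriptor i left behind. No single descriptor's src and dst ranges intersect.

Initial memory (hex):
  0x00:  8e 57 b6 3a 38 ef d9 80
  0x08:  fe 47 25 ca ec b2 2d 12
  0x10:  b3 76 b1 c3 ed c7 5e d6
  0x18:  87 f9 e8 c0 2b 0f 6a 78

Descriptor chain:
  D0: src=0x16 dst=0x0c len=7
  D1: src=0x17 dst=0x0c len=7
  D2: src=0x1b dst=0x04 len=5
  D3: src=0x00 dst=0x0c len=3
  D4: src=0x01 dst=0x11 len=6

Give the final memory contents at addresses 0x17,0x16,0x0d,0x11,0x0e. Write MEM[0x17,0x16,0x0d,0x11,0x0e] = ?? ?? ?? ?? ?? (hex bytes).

D0: mem[0x0c..0x12] <- [5e d6 87 f9 e8 c0 2b]
D1: mem[0x0c..0x12] <- [d6 87 f9 e8 c0 2b 0f]
D2: mem[0x04..0x08] <- [c0 2b 0f 6a 78]
D3: mem[0x0c..0x0e] <- [8e 57 b6]
D4: mem[0x11..0x16] <- [57 b6 3a c0 2b 0f]
query mem[0x17]=0xd6, mem[0x16]=0x0f, mem[0x0d]=0x57, mem[0x11]=0x57, mem[0x0e]=0xb6

MEM[0x17,0x16,0x0d,0x11,0x0e] = d6 0f 57 57 b6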